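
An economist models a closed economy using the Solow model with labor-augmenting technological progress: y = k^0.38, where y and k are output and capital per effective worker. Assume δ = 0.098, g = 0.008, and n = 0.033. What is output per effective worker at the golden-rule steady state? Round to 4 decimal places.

Break-even investment rate: n + g + δ = 0.033 + 0.008 + 0.098 = 0.139.
Maximizing c = f(k) − (n+g+δ)·k gives f'(k) = n+g+δ, i.e. 0.38·k^(0.38−1) = 0.139, so k_gold = (0.38/0.139)^(1/0.62) ≈ 5.0637.
Output: y_gold = k_gold^0.38 = 5.0637^0.38 ≈ 1.8522.

y_gold ≈ 1.8522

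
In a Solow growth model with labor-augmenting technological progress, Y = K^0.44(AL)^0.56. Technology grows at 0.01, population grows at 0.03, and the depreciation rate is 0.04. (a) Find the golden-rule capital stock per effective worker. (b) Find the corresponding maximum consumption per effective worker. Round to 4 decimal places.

n + g + δ = 0.03 + 0.01 + 0.04 = 0.08.
Setting f'(k) = n+g+δ gives 0.44·k^(0.44−1) = 0.08, hence k_gold = (0.44/0.08)^(1/0.56) ≈ 20.9931.
y_gold = 20.9931^0.44 ≈ 3.8169; c_gold = y_gold − 0.08·k_gold ≈ 2.1375.

(a) k_gold ≈ 20.9931; (b) c_gold ≈ 2.1375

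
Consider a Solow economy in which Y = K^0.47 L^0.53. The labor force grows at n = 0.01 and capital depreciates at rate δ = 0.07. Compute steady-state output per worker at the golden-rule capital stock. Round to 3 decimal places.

Break-even investment rate: n + δ = 0.01 + 0.07 = 0.08.
Golden rule sets MPK = n+δ: 0.47·k^(0.47−1) = 0.08, so k_gold = (0.47/0.08)^(1/0.53) ≈ 28.2461.
Output: y_gold = k_gold^0.47 = 28.2461^0.47 ≈ 4.8078.

y_gold ≈ 4.808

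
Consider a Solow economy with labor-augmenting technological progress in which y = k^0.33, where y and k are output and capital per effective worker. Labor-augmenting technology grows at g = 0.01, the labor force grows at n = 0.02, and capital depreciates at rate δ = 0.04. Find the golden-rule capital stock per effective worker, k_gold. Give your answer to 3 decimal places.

k_gold ≈ 10.118

The effective depreciation rate is n + g + δ = 0.02 + 0.01 + 0.04 = 0.07.
Golden rule sets MPK = n+g+δ: 0.33·k^(0.33−1) = 0.07, so k_gold = (0.33/0.07)^(1/0.67) ≈ 10.1181.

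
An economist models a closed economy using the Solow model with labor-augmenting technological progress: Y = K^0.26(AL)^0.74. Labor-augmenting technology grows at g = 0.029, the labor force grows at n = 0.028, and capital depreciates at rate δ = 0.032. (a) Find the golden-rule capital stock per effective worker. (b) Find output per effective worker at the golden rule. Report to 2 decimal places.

Capital per effective worker breaks even when investment replaces (n + g + δ)·k; here n + g + δ = 0.089.
Setting f'(k) = n+g+δ gives 0.26·k^(0.26−1) = 0.089, hence k_gold = (0.26/0.089)^(1/0.74) ≈ 4.2576.
y_gold = 4.2576^0.26 ≈ 1.4574.

(a) k_gold ≈ 4.26; (b) y_gold ≈ 1.46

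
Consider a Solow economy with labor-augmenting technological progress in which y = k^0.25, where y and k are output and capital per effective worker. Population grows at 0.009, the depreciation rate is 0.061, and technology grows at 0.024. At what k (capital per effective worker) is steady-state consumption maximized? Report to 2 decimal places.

Break-even investment rate: n + g + δ = 0.009 + 0.024 + 0.061 = 0.094.
Golden rule sets MPK = n+g+δ: 0.25·k^(0.25−1) = 0.094, so k_gold = (0.25/0.094)^(1/0.75) ≈ 3.6848.

k_gold ≈ 3.68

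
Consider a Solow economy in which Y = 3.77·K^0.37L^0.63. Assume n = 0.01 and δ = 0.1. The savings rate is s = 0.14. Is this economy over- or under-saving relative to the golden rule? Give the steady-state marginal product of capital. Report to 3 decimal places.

The effective depreciation rate is n + δ = 0.01 + 0.1 = 0.11.
Steady-state k*: s·A·k^0.37 = 0.11·k gives k* = (0.14·3.77/0.11)^(1/0.63) ≈ 12.0524.
MPK = 0.37·3.77·12.0524^(-0.63) ≈ 0.2907.
MPK > n+δ = 0.11, so the economy is dynamically efficient (under-saving).

under-saving; MPK ≈ 0.291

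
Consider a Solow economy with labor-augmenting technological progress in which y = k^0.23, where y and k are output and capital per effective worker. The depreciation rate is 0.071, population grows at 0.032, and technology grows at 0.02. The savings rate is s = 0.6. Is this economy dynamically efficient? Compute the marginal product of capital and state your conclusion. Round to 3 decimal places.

dynamically inefficient; MPK ≈ 0.047

The effective depreciation rate is n + g + δ = 0.032 + 0.02 + 0.071 = 0.123.
Steady-state k*: s·k^0.23 = 0.123·k gives k* = (0.6/0.123)^(1/0.77) ≈ 7.8312.
MPK = 0.23·7.8312^(-0.77) ≈ 0.0471.
MPK < n+g+δ = 0.123, so the economy is dynamically inefficient (over-saving).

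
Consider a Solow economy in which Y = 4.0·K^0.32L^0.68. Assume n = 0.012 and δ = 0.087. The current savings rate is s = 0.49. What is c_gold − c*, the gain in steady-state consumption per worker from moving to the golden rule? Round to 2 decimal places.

Δc ≈ 0.76

n + δ = 0.012 + 0.087 = 0.099.
Current steady state (s = 0.49): k* = (0.49·4.0/0.099)^(1/0.68) ≈ 80.6855, y* = 4.0·80.6855^0.32 ≈ 16.3018, c* = (1−0.49)·16.3018 ≈ 8.3139.
Golden rule sets MPK = n+δ: 0.32·4.0·k^(0.32−1) = 0.099, so k_gold = (0.32·4.0/0.099)^(1/0.68) ≈ 43.1190.
y_gold = 4.0·43.1190^0.32 ≈ 13.3399, c_gold = y_gold − 0.099·k_gold ≈ 9.0712.
Gain: Δc = 9.0712 − 8.3139 ≈ 0.7573.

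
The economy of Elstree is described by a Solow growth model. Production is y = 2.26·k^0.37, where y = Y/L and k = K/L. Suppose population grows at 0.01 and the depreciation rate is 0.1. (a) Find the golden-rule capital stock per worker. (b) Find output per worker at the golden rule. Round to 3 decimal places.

Break-even investment rate: n + δ = 0.01 + 0.1 = 0.11.
Golden rule sets MPK = n+δ: 0.37·2.26·k^(0.37−1) = 0.11, so k_gold = (0.37·2.26/0.11)^(1/0.63) ≈ 25.0197.
y_gold = 2.26·25.0197^0.37 ≈ 7.4383.

(a) k_gold ≈ 25.020; (b) y_gold ≈ 7.438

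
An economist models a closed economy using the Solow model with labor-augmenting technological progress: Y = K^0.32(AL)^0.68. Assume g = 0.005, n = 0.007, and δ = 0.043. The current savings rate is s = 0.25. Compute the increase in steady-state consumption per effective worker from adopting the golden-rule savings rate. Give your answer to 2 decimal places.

Capital per effective worker breaks even when investment replaces (n + g + δ)·k; here n + g + δ = 0.055.
Current steady state (s = 0.25): k* = (0.25/0.055)^(1/0.68) ≈ 9.2688, y* = 9.2688^0.32 ≈ 2.0391, c* = (1−0.25)·2.0391 ≈ 1.5294.
At the golden rule the marginal product of capital equals n+g+δ: 0.32·k^(0.32−1) = 0.055. Solving, k_gold = (0.32/0.055)^(1/0.68) ≈ 13.3256.
y_gold = 13.3256^0.32 ≈ 2.2903, c_gold = y_gold − 0.055·k_gold ≈ 1.5574.
Gain: Δc = 1.5574 − 1.5294 ≈ 0.0281.

Δc ≈ 0.03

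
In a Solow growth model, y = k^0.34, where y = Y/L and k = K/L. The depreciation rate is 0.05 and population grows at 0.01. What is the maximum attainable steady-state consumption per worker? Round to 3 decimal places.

Capital per worker breaks even when investment replaces (n + δ)·k; here n + δ = 0.06.
Maximizing c = f(k) − (n+δ)·k gives f'(k) = n+δ, i.e. 0.34·k^(0.34−1) = 0.06, so k_gold = (0.34/0.06)^(1/0.66) ≈ 13.8486.
y_gold = 13.8486^0.34 ≈ 2.4439.
c_gold = y_gold − (n+δ)·k_gold = 2.4439 − 0.06·13.8486 ≈ 1.6130.

c_gold ≈ 1.613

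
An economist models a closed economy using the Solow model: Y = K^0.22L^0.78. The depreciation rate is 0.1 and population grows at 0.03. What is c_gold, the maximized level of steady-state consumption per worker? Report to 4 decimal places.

Capital per worker breaks even when investment replaces (n + δ)·k; here n + δ = 0.13.
At the golden rule the marginal product of capital equals n+δ: 0.22·k^(0.22−1) = 0.13. Solving, k_gold = (0.22/0.13)^(1/0.78) ≈ 1.9630.
y_gold = 1.9630^0.22 ≈ 1.1600.
c_gold = y_gold − (n+δ)·k_gold = 1.1600 − 0.13·1.9630 ≈ 0.9048.

c_gold ≈ 0.9048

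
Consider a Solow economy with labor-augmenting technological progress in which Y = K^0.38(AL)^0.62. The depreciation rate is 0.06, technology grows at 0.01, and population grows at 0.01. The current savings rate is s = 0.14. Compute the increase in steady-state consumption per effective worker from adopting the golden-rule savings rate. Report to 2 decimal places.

Capital per effective worker breaks even when investment replaces (n + g + δ)·k; here n + g + δ = 0.08.
Current steady state (s = 0.14): k* = (0.14/0.08)^(1/0.62) ≈ 2.4660, y* = 2.4660^0.38 ≈ 1.4092, c* = (1−0.14)·1.4092 ≈ 1.2119.
Maximizing c = f(k) − (n+g+δ)·k gives f'(k) = n+g+δ, i.e. 0.38·k^(0.38−1) = 0.08, so k_gold = (0.38/0.08)^(1/0.62) ≈ 12.3436.
y_gold = 12.3436^0.38 ≈ 2.5986, c_gold = y_gold − 0.08·k_gold ≈ 1.6112.
Gain: Δc = 1.6112 − 1.2119 ≈ 0.3993.

Δc ≈ 0.40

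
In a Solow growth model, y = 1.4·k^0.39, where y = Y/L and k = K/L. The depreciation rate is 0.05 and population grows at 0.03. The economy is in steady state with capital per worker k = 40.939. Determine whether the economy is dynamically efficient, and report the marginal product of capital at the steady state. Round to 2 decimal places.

n + δ = 0.03 + 0.05 = 0.08.
MPK = 0.39·1.4·k^(0.39−1) = 0.39·1.4·40.939^(-0.61) ≈ 0.0567.
MPK < 0.08, so the economy is dynamically inefficient (over-saving).

dynamically inefficient; MPK ≈ 0.06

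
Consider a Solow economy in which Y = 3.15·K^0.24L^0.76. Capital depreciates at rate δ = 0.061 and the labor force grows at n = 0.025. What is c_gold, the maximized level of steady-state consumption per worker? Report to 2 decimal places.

Break-even investment rate: n + δ = 0.025 + 0.061 = 0.086.
Setting f'(k) = n+δ gives 0.24·3.15·k^(0.24−1) = 0.086, hence k_gold = (0.24·3.15/0.086)^(1/0.76) ≈ 17.4637.
y_gold = 3.15·17.4637^0.24 ≈ 6.2578.
c_gold = y_gold − (n+δ)·k_gold = 6.2578 − 0.086·17.4637 ≈ 4.7559.

c_gold ≈ 4.76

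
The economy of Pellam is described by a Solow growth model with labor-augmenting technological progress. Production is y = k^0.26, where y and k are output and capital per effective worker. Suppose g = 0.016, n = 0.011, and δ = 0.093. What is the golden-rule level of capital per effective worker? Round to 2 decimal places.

k_gold ≈ 2.84

Capital per effective worker breaks even when investment replaces (n + g + δ)·k; here n + g + δ = 0.12.
Maximizing c = f(k) − (n+g+δ)·k gives f'(k) = n+g+δ, i.e. 0.26·k^(0.26−1) = 0.12, so k_gold = (0.26/0.12)^(1/0.74) ≈ 2.8430.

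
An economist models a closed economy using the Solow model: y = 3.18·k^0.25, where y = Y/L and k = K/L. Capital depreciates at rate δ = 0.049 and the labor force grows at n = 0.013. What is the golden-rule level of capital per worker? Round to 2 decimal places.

Break-even investment rate: n + δ = 0.013 + 0.049 = 0.062.
Setting f'(k) = n+δ gives 0.25·3.18·k^(0.25−1) = 0.062, hence k_gold = (0.25·3.18/0.062)^(1/0.75) ≈ 30.0124.

k_gold ≈ 30.01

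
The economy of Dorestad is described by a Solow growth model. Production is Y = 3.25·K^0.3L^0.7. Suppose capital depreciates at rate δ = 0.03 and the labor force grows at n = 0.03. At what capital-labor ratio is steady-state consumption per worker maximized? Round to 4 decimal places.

k_gold ≈ 53.6773

Capital per worker breaks even when investment replaces (n + δ)·k; here n + δ = 0.06.
Maximizing c = f(k) − (n+δ)·k gives f'(k) = n+δ, i.e. 0.3·3.25·k^(0.3−1) = 0.06, so k_gold = (0.3·3.25/0.06)^(1/0.7) ≈ 53.6773.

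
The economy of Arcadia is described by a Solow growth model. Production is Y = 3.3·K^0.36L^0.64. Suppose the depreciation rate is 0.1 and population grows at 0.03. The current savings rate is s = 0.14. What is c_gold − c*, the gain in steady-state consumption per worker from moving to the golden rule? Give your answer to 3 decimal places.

Δc ≈ 1.540

Capital per worker breaks even when investment replaces (n + δ)·k; here n + δ = 0.13.
Current steady state (s = 0.14): k* = (0.14·3.3/0.13)^(1/0.64) ≈ 7.2521, y* = 3.3·7.2521^0.36 ≈ 6.7341, c* = (1−0.14)·6.7341 ≈ 5.7914.
Golden rule sets MPK = n+δ: 0.36·3.3·k^(0.36−1) = 0.13, so k_gold = (0.36·3.3/0.13)^(1/0.64) ≈ 31.7223.
y_gold = 3.3·31.7223^0.36 ≈ 11.4553, c_gold = y_gold − 0.13·k_gold ≈ 7.3314.
Gain: Δc = 7.3314 − 5.7914 ≈ 1.5400.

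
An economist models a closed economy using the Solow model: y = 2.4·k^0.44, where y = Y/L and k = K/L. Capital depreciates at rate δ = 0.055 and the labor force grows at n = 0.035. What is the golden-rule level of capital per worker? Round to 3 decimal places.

Break-even investment rate: n + δ = 0.035 + 0.055 = 0.09.
At the golden rule the marginal product of capital equals n+δ: 0.44·2.4·k^(0.44−1) = 0.09. Solving, k_gold = (0.44·2.4/0.09)^(1/0.56) ≈ 81.2234.

k_gold ≈ 81.223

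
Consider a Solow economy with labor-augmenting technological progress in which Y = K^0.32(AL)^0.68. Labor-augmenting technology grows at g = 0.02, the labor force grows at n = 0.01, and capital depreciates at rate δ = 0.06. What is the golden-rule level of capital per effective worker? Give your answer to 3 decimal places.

The effective depreciation rate is n + g + δ = 0.01 + 0.02 + 0.06 = 0.09.
Setting f'(k) = n+g+δ gives 0.32·k^(0.32−1) = 0.09, hence k_gold = (0.32/0.09)^(1/0.68) ≈ 6.4589.

k_gold ≈ 6.459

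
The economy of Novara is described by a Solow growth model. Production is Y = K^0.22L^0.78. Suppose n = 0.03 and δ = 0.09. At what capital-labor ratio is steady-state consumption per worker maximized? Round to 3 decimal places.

Capital per worker breaks even when investment replaces (n + δ)·k; here n + δ = 0.12.
Golden rule sets MPK = n+δ: 0.22·k^(0.22−1) = 0.12, so k_gold = (0.22/0.12)^(1/0.78) ≈ 2.1751.

k_gold ≈ 2.175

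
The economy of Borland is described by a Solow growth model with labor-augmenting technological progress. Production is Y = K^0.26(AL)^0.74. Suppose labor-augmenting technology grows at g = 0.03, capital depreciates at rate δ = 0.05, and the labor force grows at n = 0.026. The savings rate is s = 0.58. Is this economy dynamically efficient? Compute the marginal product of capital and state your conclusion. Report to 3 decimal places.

Capital per effective worker breaks even when investment replaces (n + g + δ)·k; here n + g + δ = 0.106.
Steady-state k*: s·k^0.26 = 0.106·k gives k* = (0.58/0.106)^(1/0.74) ≈ 9.9417.
MPK = 0.26·9.9417^(-0.74) ≈ 0.0475.
MPK < n+g+δ = 0.106, so the economy is dynamically inefficient (over-saving).

dynamically inefficient; MPK ≈ 0.048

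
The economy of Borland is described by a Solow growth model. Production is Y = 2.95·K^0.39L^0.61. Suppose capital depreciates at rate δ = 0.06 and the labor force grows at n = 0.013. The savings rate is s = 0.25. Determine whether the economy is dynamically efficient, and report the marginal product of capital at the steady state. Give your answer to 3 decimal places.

dynamically efficient; MPK ≈ 0.114

The effective depreciation rate is n + δ = 0.013 + 0.06 = 0.073.
Steady-state k*: s·A·k^0.39 = 0.073·k gives k* = (0.25·2.95/0.073)^(1/0.61) ≈ 44.3222.
MPK = 0.39·2.95·44.3222^(-0.61) ≈ 0.1139.
MPK > n+δ = 0.073, so the economy is dynamically efficient (under-saving).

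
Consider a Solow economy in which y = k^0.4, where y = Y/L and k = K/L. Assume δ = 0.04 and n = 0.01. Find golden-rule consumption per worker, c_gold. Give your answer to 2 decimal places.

c_gold ≈ 2.40

n + δ = 0.01 + 0.04 = 0.05.
Maximizing c = f(k) − (n+δ)·k gives f'(k) = n+δ, i.e. 0.4·k^(0.4−1) = 0.05, so k_gold = (0.4/0.05)^(1/0.6) ≈ 32.0000.
y_gold = 32.0000^0.4 ≈ 4.0000.
c_gold = y_gold − (n+δ)·k_gold = 4.0000 − 0.05·32.0000 ≈ 2.4000.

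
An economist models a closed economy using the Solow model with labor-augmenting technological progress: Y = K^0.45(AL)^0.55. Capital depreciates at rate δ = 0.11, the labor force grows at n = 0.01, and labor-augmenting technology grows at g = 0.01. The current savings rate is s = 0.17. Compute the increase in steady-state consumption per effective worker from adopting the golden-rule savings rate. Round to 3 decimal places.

Δc ≈ 0.485

Capital per effective worker breaks even when investment replaces (n + g + δ)·k; here n + g + δ = 0.13.
Current steady state (s = 0.17): k* = (0.17/0.13)^(1/0.55) ≈ 1.6287, y* = 1.6287^0.45 ≈ 1.2454, c* = (1−0.17)·1.2454 ≈ 1.0337.
Maximizing c = f(k) − (n+g+δ)·k gives f'(k) = n+g+δ, i.e. 0.45·k^(0.45−1) = 0.13, so k_gold = (0.45/0.13)^(1/0.55) ≈ 9.5607.
y_gold = 9.5607^0.45 ≈ 2.7620, c_gold = y_gold − 0.13·k_gold ≈ 1.5191.
Gain: Δc = 1.5191 − 1.0337 ≈ 0.4854.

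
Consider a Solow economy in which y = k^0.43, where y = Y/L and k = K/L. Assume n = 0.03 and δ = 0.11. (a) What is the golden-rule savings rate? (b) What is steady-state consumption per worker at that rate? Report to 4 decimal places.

Break-even investment rate: n + δ = 0.03 + 0.11 = 0.14.
For Cobb-Douglas, s_gold equals capital's share: s_gold = 0.43.
Golden rule sets MPK = n+δ: 0.43·k^(0.43−1) = 0.14, so k_gold = (0.43/0.14)^(1/0.57) ≈ 7.1612.
y_gold = 7.1612^0.43 ≈ 2.3315; c_gold = (1−0.43)·y_gold ≈ 1.3290.

(a) s_gold = 0.4300; (b) c_gold ≈ 1.3290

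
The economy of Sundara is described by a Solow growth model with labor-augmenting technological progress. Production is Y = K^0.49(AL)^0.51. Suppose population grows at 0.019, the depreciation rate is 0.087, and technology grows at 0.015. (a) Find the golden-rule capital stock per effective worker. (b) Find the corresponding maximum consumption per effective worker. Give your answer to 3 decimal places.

Capital per effective worker breaks even when investment replaces (n + g + δ)·k; here n + g + δ = 0.121.
Golden rule sets MPK = n+g+δ: 0.49·k^(0.49−1) = 0.121, so k_gold = (0.49/0.121)^(1/0.51) ≈ 15.5239.
y_gold = 15.5239^0.49 ≈ 3.8335; c_gold = y_gold − 0.121·k_gold ≈ 1.9551.

(a) k_gold ≈ 15.524; (b) c_gold ≈ 1.955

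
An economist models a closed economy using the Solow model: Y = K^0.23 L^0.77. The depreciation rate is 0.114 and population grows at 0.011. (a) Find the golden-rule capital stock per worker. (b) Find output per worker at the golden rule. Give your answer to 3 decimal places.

The effective depreciation rate is n + δ = 0.011 + 0.114 = 0.125.
Maximizing c = f(k) − (n+δ)·k gives f'(k) = n+δ, i.e. 0.23·k^(0.23−1) = 0.125, so k_gold = (0.23/0.125)^(1/0.77) ≈ 2.2076.
y_gold = 2.2076^0.23 ≈ 1.1998.

(a) k_gold ≈ 2.208; (b) y_gold ≈ 1.200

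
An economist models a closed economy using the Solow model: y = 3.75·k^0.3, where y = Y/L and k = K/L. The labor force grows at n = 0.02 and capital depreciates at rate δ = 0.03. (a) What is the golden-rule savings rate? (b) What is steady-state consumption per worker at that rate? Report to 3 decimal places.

(a) s_gold = 0.300; (b) c_gold ≈ 9.969

n + δ = 0.02 + 0.03 = 0.05.
For Cobb-Douglas, s_gold equals capital's share: s_gold = 0.3.
Maximizing c = f(k) − (n+δ)·k gives f'(k) = n+δ, i.e. 0.3·3.75·k^(0.3−1) = 0.05, so k_gold = (0.3·3.75/0.05)^(1/0.7) ≈ 85.4455.
y_gold = 3.75·85.4455^0.3 ≈ 14.2409; c_gold = (1−0.3)·y_gold ≈ 9.9686.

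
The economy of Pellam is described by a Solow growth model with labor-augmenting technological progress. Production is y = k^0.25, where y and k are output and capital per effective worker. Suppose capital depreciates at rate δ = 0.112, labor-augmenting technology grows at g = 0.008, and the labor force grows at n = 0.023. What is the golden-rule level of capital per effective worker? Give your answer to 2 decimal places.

n + g + δ = 0.023 + 0.008 + 0.112 = 0.143.
Setting f'(k) = n+g+δ gives 0.25·k^(0.25−1) = 0.143, hence k_gold = (0.25/0.143)^(1/0.75) ≈ 2.1061.

k_gold ≈ 2.11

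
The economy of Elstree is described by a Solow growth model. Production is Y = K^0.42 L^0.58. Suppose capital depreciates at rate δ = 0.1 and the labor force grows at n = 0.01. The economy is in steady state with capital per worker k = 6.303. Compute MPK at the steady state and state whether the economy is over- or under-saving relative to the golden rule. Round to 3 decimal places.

under-saving; MPK ≈ 0.144

Capital per worker breaks even when investment replaces (n + δ)·k; here n + δ = 0.11.
MPK = 0.42·k^(0.42−1) = 0.42·6.303^(-0.58) ≈ 0.1444.
MPK > 0.11, so the economy is dynamically efficient (under-saving).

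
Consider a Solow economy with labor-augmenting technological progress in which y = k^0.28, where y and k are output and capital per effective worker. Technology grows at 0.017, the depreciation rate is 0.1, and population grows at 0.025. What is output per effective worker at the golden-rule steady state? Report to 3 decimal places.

The effective depreciation rate is n + g + δ = 0.025 + 0.017 + 0.1 = 0.142.
At the golden rule the marginal product of capital equals n+g+δ: 0.28·k^(0.28−1) = 0.142. Solving, k_gold = (0.28/0.142)^(1/0.72) ≈ 2.5677.
Output: y_gold = k_gold^0.28 = 2.5677^0.28 ≈ 1.3022.

y_gold ≈ 1.302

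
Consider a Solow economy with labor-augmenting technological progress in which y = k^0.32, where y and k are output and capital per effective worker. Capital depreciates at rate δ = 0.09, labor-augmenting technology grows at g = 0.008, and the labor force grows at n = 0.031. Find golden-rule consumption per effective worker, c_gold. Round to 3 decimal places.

Break-even investment rate: n + g + δ = 0.031 + 0.008 + 0.09 = 0.129.
Maximizing c = f(k) − (n+g+δ)·k gives f'(k) = n+g+δ, i.e. 0.32·k^(0.32−1) = 0.129, so k_gold = (0.32/0.129)^(1/0.68) ≈ 3.8040.
y_gold = 3.8040^0.32 ≈ 1.5335.
c_gold = y_gold − (n+g+δ)·k_gold = 1.5335 − 0.129·3.8040 ≈ 1.0428.

c_gold ≈ 1.043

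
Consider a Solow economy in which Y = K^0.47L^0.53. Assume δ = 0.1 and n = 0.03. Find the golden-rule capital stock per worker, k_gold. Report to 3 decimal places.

k_gold ≈ 11.301

n + δ = 0.03 + 0.1 = 0.13.
Setting f'(k) = n+δ gives 0.47·k^(0.47−1) = 0.13, hence k_gold = (0.47/0.13)^(1/0.53) ≈ 11.3011.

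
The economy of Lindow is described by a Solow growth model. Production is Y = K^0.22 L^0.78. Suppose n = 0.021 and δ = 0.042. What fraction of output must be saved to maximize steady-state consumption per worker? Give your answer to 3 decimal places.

s_gold = 0.220

Capital per worker breaks even when investment replaces (n + δ)·k; here n + δ = 0.063.
At the golden rule MPK = n+δ, and in any Cobb-Douglas steady state s = (n+δ)·k/y = MPK·k/y = capital's share 0.22.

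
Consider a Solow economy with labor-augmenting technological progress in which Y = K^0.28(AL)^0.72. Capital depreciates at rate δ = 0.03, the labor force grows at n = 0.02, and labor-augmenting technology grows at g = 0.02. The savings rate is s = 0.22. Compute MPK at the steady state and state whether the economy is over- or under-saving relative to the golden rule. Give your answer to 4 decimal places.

The effective depreciation rate is n + g + δ = 0.02 + 0.02 + 0.03 = 0.07.
Steady-state k*: s·k^0.28 = 0.07·k gives k* = (0.22/0.07)^(1/0.72) ≈ 4.9060.
MPK = 0.28·4.9060^(-0.72) ≈ 0.0891.
MPK > n+g+δ = 0.07, so the economy is dynamically efficient (under-saving).

under-saving; MPK ≈ 0.0891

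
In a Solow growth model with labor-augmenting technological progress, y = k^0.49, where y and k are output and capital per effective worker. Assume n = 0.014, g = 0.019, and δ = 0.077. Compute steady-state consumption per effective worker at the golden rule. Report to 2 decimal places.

c_gold ≈ 2.14

n + g + δ = 0.014 + 0.019 + 0.077 = 0.11.
At the golden rule the marginal product of capital equals n+g+δ: 0.49·k^(0.49−1) = 0.11. Solving, k_gold = (0.49/0.11)^(1/0.51) ≈ 18.7139.
y_gold = 18.7139^0.49 ≈ 4.2011.
c_gold = y_gold − (n+g+δ)·k_gold = 4.2011 − 0.11·18.7139 ≈ 2.1425.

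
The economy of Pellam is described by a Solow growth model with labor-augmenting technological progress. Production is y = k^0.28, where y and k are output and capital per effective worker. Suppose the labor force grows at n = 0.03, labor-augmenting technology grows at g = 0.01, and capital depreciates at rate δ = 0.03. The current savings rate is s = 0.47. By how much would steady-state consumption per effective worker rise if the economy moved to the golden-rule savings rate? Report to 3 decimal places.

Δc ≈ 0.123

Capital per effective worker breaks even when investment replaces (n + g + δ)·k; here n + g + δ = 0.07.
Current steady state (s = 0.47): k* = (0.47/0.07)^(1/0.72) ≈ 14.0803, y* = 14.0803^0.28 ≈ 2.0971, c* = (1−0.47)·2.0971 ≈ 1.1114.
Golden rule sets MPK = n+g+δ: 0.28·k^(0.28−1) = 0.07, so k_gold = (0.28/0.07)^(1/0.72) ≈ 6.8580.
y_gold = 6.8580^0.28 ≈ 1.7145, c_gold = y_gold − 0.07·k_gold ≈ 1.2344.
Gain: Δc = 1.2344 − 1.1114 ≈ 0.1230.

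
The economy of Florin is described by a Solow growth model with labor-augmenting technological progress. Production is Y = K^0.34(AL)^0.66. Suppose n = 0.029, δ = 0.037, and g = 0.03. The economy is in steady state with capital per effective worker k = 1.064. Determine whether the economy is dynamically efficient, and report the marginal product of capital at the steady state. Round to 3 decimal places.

n + g + δ = 0.029 + 0.03 + 0.037 = 0.096.
MPK = 0.34·k^(0.34−1) = 0.34·1.064^(-0.66) ≈ 0.3264.
MPK > 0.096, so the economy is dynamically efficient (under-saving).

dynamically efficient; MPK ≈ 0.326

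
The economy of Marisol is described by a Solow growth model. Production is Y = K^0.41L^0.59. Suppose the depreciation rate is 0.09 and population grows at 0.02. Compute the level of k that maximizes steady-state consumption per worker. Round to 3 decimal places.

Capital per worker breaks even when investment replaces (n + δ)·k; here n + δ = 0.11.
Maximizing c = f(k) − (n+δ)·k gives f'(k) = n+δ, i.e. 0.41·k^(0.41−1) = 0.11, so k_gold = (0.41/0.11)^(1/0.59) ≈ 9.2995.

k_gold ≈ 9.300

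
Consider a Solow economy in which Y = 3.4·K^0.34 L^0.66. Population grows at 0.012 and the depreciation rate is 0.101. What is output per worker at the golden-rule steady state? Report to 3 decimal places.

y_gold ≈ 11.265

Break-even investment rate: n + δ = 0.012 + 0.101 = 0.113.
Maximizing c = f(k) − (n+δ)·k gives f'(k) = n+δ, i.e. 0.34·3.4·k^(0.34−1) = 0.113, so k_gold = (0.34·3.4/0.113)^(1/0.66) ≈ 33.8938.
Output: y_gold = 3.4·k_gold^0.34 = 3.4·33.8938^0.34 ≈ 11.2647.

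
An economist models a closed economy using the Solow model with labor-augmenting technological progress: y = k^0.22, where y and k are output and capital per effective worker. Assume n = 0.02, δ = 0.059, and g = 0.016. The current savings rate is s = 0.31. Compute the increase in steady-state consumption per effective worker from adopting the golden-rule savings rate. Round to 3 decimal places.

Capital per effective worker breaks even when investment replaces (n + g + δ)·k; here n + g + δ = 0.095.
Current steady state (s = 0.31): k* = (0.31/0.095)^(1/0.78) ≈ 4.5552, y* = 4.5552^0.22 ≈ 1.3960, c* = (1−0.31)·1.3960 ≈ 0.9632.
Maximizing c = f(k) − (n+g+δ)·k gives f'(k) = n+g+δ, i.e. 0.22·k^(0.22−1) = 0.095, so k_gold = (0.22/0.095)^(1/0.78) ≈ 2.9347.
y_gold = 2.9347^0.22 ≈ 1.2673, c_gold = y_gold − 0.095·k_gold ≈ 0.9885.
Gain: Δc = 0.9885 − 0.9632 ≈ 0.0252.

Δc ≈ 0.025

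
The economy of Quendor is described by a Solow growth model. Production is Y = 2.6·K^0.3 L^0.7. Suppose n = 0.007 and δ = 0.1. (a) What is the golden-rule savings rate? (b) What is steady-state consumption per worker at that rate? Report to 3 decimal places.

Capital per worker breaks even when investment replaces (n + δ)·k; here n + δ = 0.107.
For Cobb-Douglas, s_gold equals capital's share: s_gold = 0.3.
Golden rule sets MPK = n+δ: 0.3·2.6·k^(0.3−1) = 0.107, so k_gold = (0.3·2.6/0.107)^(1/0.7) ≈ 17.0783.
y_gold = 2.6·17.0783^0.3 ≈ 6.0913; c_gold = (1−0.3)·y_gold ≈ 4.2639.

(a) s_gold = 0.300; (b) c_gold ≈ 4.264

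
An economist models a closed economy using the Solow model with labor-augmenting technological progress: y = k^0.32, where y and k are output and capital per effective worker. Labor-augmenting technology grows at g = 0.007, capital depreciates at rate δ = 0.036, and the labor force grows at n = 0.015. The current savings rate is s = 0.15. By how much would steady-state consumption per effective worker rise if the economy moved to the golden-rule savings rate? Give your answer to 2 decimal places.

Δc ≈ 0.19

Break-even investment rate: n + g + δ = 0.015 + 0.007 + 0.036 = 0.058.
Current steady state (s = 0.15): k* = (0.15/0.058)^(1/0.68) ≈ 4.0444, y* = 4.0444^0.32 ≈ 1.5638, c* = (1−0.15)·1.5638 ≈ 1.3293.
At the golden rule the marginal product of capital equals n+g+δ: 0.32·k^(0.32−1) = 0.058. Solving, k_gold = (0.32/0.058)^(1/0.68) ≈ 12.3245.
y_gold = 12.3245^0.32 ≈ 2.2338, c_gold = y_gold − 0.058·k_gold ≈ 1.5190.
Gain: Δc = 1.5190 − 1.3293 ≈ 0.1897.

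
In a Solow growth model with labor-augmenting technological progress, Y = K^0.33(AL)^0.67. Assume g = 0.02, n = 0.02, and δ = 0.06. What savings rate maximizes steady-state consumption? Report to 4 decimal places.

The effective depreciation rate is n + g + δ = 0.02 + 0.02 + 0.06 = 0.1.
At the golden rule MPK = n+g+δ, and in any Cobb-Douglas steady state s = (n+g+δ)·k/y = MPK·k/y = capital's share 0.33.

s_gold = 0.3300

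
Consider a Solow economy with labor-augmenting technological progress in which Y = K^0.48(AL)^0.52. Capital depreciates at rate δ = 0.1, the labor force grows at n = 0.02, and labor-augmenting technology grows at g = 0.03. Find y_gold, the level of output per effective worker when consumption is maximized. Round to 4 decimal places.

y_gold ≈ 2.9261

Capital per effective worker breaks even when investment replaces (n + g + δ)·k; here n + g + δ = 0.15.
Setting f'(k) = n+g+δ gives 0.48·k^(0.48−1) = 0.15, hence k_gold = (0.48/0.15)^(1/0.52) ≈ 9.3636.
Output: y_gold = k_gold^0.48 = 9.3636^0.48 ≈ 2.9261.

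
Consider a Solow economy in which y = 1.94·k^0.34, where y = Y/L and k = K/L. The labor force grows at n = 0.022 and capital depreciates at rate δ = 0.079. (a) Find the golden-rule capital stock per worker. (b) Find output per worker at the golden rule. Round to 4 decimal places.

Break-even investment rate: n + δ = 0.022 + 0.079 = 0.101.
Golden rule sets MPK = n+δ: 0.34·1.94·k^(0.34−1) = 0.101, so k_gold = (0.34·1.94/0.101)^(1/0.66) ≈ 17.1707.
y_gold = 1.94·17.1707^0.34 ≈ 5.1007.

(a) k_gold ≈ 17.1707; (b) y_gold ≈ 5.1007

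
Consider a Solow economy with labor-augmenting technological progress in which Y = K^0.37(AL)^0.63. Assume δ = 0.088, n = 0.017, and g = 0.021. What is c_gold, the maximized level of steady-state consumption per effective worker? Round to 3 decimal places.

c_gold ≈ 1.186

Capital per effective worker breaks even when investment replaces (n + g + δ)·k; here n + g + δ = 0.126.
Golden rule sets MPK = n+g+δ: 0.37·k^(0.37−1) = 0.126, so k_gold = (0.37/0.126)^(1/0.63) ≈ 5.5283.
y_gold = 5.5283^0.37 ≈ 1.8826.
c_gold = y_gold − (n+g+δ)·k_gold = 1.8826 − 0.126·5.5283 ≈ 1.1860.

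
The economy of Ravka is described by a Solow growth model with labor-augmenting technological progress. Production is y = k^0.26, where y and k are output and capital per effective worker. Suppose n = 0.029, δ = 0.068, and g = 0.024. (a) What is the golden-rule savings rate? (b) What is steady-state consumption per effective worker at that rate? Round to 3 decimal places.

The effective depreciation rate is n + g + δ = 0.029 + 0.024 + 0.068 = 0.121.
For Cobb-Douglas, s_gold equals capital's share: s_gold = 0.26.
Setting f'(k) = n+g+δ gives 0.26·k^(0.26−1) = 0.121, hence k_gold = (0.26/0.121)^(1/0.74) ≈ 2.8113.
y_gold = 2.8113^0.26 ≈ 1.3083; c_gold = (1−0.26)·y_gold ≈ 0.9682.

(a) s_gold = 0.260; (b) c_gold ≈ 0.968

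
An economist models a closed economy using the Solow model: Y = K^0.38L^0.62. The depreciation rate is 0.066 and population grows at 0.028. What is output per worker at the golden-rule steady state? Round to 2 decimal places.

y_gold ≈ 2.35

Break-even investment rate: n + δ = 0.028 + 0.066 = 0.094.
Setting f'(k) = n+δ gives 0.38·k^(0.38−1) = 0.094, hence k_gold = (0.38/0.094)^(1/0.62) ≈ 9.5165.
Output: y_gold = k_gold^0.38 = 9.5165^0.38 ≈ 2.3541.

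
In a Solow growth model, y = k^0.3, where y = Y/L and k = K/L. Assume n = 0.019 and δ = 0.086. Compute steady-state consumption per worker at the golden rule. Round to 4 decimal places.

The effective depreciation rate is n + δ = 0.019 + 0.086 = 0.105.
At the golden rule the marginal product of capital equals n+δ: 0.3·k^(0.3−1) = 0.105. Solving, k_gold = (0.3/0.105)^(1/0.7) ≈ 4.4806.
y_gold = 4.4806^0.3 ≈ 1.5682.
c_gold = y_gold − (n+δ)·k_gold = 1.5682 − 0.105·4.4806 ≈ 1.0977.

c_gold ≈ 1.0977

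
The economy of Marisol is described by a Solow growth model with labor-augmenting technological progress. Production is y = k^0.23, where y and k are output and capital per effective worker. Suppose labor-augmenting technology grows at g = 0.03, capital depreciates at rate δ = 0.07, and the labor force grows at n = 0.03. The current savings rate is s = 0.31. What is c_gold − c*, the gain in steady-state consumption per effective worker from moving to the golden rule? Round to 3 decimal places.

Δc ≈ 0.019

n + g + δ = 0.03 + 0.03 + 0.07 = 0.13.
Current steady state (s = 0.31): k* = (0.31/0.13)^(1/0.77) ≈ 3.0914, y* = 3.0914^0.23 ≈ 1.2964, c* = (1−0.31)·1.2964 ≈ 0.8945.
At the golden rule the marginal product of capital equals n+g+δ: 0.23·k^(0.23−1) = 0.13. Solving, k_gold = (0.23/0.13)^(1/0.77) ≈ 2.0980.
y_gold = 2.0980^0.23 ≈ 1.1858, c_gold = y_gold − 0.13·k_gold ≈ 0.9131.
Gain: Δc = 0.9131 − 0.8945 ≈ 0.0186.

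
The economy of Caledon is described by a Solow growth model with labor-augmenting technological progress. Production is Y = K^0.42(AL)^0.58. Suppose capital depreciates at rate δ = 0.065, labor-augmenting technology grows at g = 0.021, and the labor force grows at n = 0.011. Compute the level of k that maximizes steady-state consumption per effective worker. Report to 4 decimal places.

k_gold ≈ 12.5134

n + g + δ = 0.011 + 0.021 + 0.065 = 0.097.
Golden rule sets MPK = n+g+δ: 0.42·k^(0.42−1) = 0.097, so k_gold = (0.42/0.097)^(1/0.58) ≈ 12.5134.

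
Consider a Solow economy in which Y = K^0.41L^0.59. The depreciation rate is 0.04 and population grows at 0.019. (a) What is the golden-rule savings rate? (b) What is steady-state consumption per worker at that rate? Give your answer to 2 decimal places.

The effective depreciation rate is n + δ = 0.019 + 0.04 = 0.059.
For Cobb-Douglas, s_gold equals capital's share: s_gold = 0.41.
Golden rule sets MPK = n+δ: 0.41·k^(0.41−1) = 0.059, so k_gold = (0.41/0.059)^(1/0.59) ≈ 26.7303.
y_gold = 26.7303^0.41 ≈ 3.8465; c_gold = (1−0.41)·y_gold ≈ 2.2695.

(a) s_gold = 0.41; (b) c_gold ≈ 2.27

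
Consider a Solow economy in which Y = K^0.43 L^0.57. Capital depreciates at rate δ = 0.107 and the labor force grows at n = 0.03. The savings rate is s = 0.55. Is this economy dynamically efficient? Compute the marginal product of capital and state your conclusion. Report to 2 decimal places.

dynamically inefficient; MPK ≈ 0.11

n + δ = 0.03 + 0.107 = 0.137.
Steady-state k*: s·k^0.43 = 0.137·k gives k* = (0.55/0.137)^(1/0.57) ≈ 11.4557.
MPK = 0.43·11.4557^(-0.57) ≈ 0.1071.
MPK < n+δ = 0.137, so the economy is dynamically inefficient (over-saving).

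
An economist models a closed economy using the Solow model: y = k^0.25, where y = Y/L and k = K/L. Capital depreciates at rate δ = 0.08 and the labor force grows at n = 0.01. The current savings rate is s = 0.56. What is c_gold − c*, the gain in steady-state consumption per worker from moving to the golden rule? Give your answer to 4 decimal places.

Break-even investment rate: n + δ = 0.01 + 0.08 = 0.09.
Current steady state (s = 0.56): k* = (0.56/0.09)^(1/0.75) ≈ 11.4444, y* = 11.4444^0.25 ≈ 1.8393, c* = (1−0.56)·1.8393 ≈ 0.8093.
Golden rule sets MPK = n+δ: 0.25·k^(0.25−1) = 0.09, so k_gold = (0.25/0.09)^(1/0.75) ≈ 3.9048.
y_gold = 3.9048^0.25 ≈ 1.4057, c_gold = y_gold − 0.09·k_gold ≈ 1.0543.
Gain: Δc = 1.0543 − 0.8093 ≈ 0.2450.

Δc ≈ 0.2450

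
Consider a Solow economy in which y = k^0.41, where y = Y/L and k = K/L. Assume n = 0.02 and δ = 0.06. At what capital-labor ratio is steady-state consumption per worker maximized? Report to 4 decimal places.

n + δ = 0.02 + 0.06 = 0.08.
At the golden rule the marginal product of capital equals n+δ: 0.41·k^(0.41−1) = 0.08. Solving, k_gold = (0.41/0.08)^(1/0.59) ≈ 15.9541.

k_gold ≈ 15.9541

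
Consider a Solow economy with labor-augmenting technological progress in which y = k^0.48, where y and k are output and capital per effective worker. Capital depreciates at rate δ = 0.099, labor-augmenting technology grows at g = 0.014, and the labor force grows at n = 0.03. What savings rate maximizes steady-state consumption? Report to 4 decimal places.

n + g + δ = 0.03 + 0.014 + 0.099 = 0.143.
At the golden rule MPK = n+g+δ, and in any Cobb-Douglas steady state s = (n+g+δ)·k/y = MPK·k/y = capital's share 0.48.

s_gold = 0.4800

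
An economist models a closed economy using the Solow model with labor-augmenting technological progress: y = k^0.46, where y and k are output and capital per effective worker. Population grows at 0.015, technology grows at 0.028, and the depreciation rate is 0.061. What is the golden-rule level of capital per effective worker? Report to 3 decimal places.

The effective depreciation rate is n + g + δ = 0.015 + 0.028 + 0.061 = 0.104.
Maximizing c = f(k) − (n+g+δ)·k gives f'(k) = n+g+δ, i.e. 0.46·k^(0.46−1) = 0.104, so k_gold = (0.46/0.104)^(1/0.54) ≈ 15.6959.

k_gold ≈ 15.696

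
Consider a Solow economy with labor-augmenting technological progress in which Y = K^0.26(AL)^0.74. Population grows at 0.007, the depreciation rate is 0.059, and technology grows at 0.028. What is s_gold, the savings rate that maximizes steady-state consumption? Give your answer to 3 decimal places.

s_gold = 0.260

Capital per effective worker breaks even when investment replaces (n + g + δ)·k; here n + g + δ = 0.094.
At the golden rule MPK = n+g+δ, and in any Cobb-Douglas steady state s = (n+g+δ)·k/y = MPK·k/y = capital's share 0.26.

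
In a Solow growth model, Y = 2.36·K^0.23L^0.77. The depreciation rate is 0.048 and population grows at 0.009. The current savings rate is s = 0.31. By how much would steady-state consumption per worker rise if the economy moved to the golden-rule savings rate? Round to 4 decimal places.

The effective depreciation rate is n + δ = 0.009 + 0.048 = 0.057.
Current steady state (s = 0.31): k* = (0.31·2.36/0.057)^(1/0.77) ≈ 27.5093, y* = 2.36·27.5093^0.23 ≈ 5.0582, c* = (1−0.31)·5.0582 ≈ 3.4901.
At the golden rule the marginal product of capital equals n+δ: 0.23·2.36·k^(0.23−1) = 0.057. Solving, k_gold = (0.23·2.36/0.057)^(1/0.77) ≈ 18.6691.
y_gold = 2.36·18.6691^0.23 ≈ 4.6267, c_gold = y_gold − 0.057·k_gold ≈ 3.5626.
Gain: Δc = 3.5626 − 3.4901 ≈ 0.0724.

Δc ≈ 0.0724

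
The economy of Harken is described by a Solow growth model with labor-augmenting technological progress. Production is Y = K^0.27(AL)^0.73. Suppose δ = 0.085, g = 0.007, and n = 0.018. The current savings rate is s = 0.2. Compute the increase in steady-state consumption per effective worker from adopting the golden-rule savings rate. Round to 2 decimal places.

Δc ≈ 0.02

Capital per effective worker breaks even when investment replaces (n + g + δ)·k; here n + g + δ = 0.11.
Current steady state (s = 0.2): k* = (0.2/0.11)^(1/0.73) ≈ 2.2681, y* = 2.2681^0.27 ≈ 1.2475, c* = (1−0.2)·1.2475 ≈ 0.9980.
At the golden rule the marginal product of capital equals n+g+δ: 0.27·k^(0.27−1) = 0.11. Solving, k_gold = (0.27/0.11)^(1/0.73) ≈ 3.4214.
y_gold = 3.4214^0.27 ≈ 1.3939, c_gold = y_gold − 0.11·k_gold ≈ 1.0176.
Gain: Δc = 1.0176 − 0.9980 ≈ 0.0196.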